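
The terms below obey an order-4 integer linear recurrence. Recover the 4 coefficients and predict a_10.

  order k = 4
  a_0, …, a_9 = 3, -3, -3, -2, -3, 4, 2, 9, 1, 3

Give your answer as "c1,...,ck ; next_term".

0,1,-1,-1 ; -10

  a_4 = 0·-2 + 1·-3 + -1·-3 + -1·3 = -3
  a_5 = 0·-3 + 1·-2 + -1·-3 + -1·-3 = 4
  a_6 = 0·4 + 1·-3 + -1·-2 + -1·-3 = 2
  a_7 = 0·2 + 1·4 + -1·-3 + -1·-2 = 9
  a_8 = 0·9 + 1·2 + -1·4 + -1·-3 = 1
  a_9 = 0·1 + 1·9 + -1·2 + -1·4 = 3
  a_10 = 0·3 + 1·1 + -1·9 + -1·2 = -10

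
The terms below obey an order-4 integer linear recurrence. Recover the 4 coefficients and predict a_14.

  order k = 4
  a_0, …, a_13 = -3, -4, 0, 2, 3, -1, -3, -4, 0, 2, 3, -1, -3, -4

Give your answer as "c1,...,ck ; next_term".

  a_4 = 1·2 + 0·0 + -1·-4 + 1·-3 = 3
  a_5 = 1·3 + 0·2 + -1·0 + 1·-4 = -1
  a_6 = 1·-1 + 0·3 + -1·2 + 1·0 = -3
  a_7 = 1·-3 + 0·-1 + -1·3 + 1·2 = -4
  a_8 = 1·-4 + 0·-3 + -1·-1 + 1·3 = 0
  a_9 = 1·0 + 0·-4 + -1·-3 + 1·-1 = 2
  a_10 = 1·2 + 0·0 + -1·-4 + 1·-3 = 3
  a_11 = 1·3 + 0·2 + -1·0 + 1·-4 = -1
  a_12 = 1·-1 + 0·3 + -1·2 + 1·0 = -3
  a_13 = 1·-3 + 0·-1 + -1·3 + 1·2 = -4
  a_14 = 1·-4 + 0·-3 + -1·-1 + 1·3 = 0

1,0,-1,1 ; 0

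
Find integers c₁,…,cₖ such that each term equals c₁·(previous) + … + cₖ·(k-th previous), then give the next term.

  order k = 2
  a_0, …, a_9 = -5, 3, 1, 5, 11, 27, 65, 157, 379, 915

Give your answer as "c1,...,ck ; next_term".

  a_2 = 2·3 + 1·-5 = 1
  a_3 = 2·1 + 1·3 = 5
  a_4 = 2·5 + 1·1 = 11
  a_5 = 2·11 + 1·5 = 27
  a_6 = 2·27 + 1·11 = 65
  a_7 = 2·65 + 1·27 = 157
  a_8 = 2·157 + 1·65 = 379
  a_9 = 2·379 + 1·157 = 915
  a_10 = 2·915 + 1·379 = 2209

2,1 ; 2209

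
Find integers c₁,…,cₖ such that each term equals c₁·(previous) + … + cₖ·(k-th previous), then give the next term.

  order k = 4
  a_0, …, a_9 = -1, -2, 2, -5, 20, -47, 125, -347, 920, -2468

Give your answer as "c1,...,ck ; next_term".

-2,1,-3,-2 ; 6647

  a_4 = -2·-5 + 1·2 + -3·-2 + -2·-1 = 20
  a_5 = -2·20 + 1·-5 + -3·2 + -2·-2 = -47
  a_6 = -2·-47 + 1·20 + -3·-5 + -2·2 = 125
  a_7 = -2·125 + 1·-47 + -3·20 + -2·-5 = -347
  a_8 = -2·-347 + 1·125 + -3·-47 + -2·20 = 920
  a_9 = -2·920 + 1·-347 + -3·125 + -2·-47 = -2468
  a_10 = -2·-2468 + 1·920 + -3·-347 + -2·125 = 6647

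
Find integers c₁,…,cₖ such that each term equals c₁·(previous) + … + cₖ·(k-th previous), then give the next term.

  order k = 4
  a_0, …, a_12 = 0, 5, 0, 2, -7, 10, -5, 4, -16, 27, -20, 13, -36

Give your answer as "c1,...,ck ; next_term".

  a_4 = -1·2 + -1·0 + -1·5 + 1·0 = -7
  a_5 = -1·-7 + -1·2 + -1·0 + 1·5 = 10
  a_6 = -1·10 + -1·-7 + -1·2 + 1·0 = -5
  a_7 = -1·-5 + -1·10 + -1·-7 + 1·2 = 4
  a_8 = -1·4 + -1·-5 + -1·10 + 1·-7 = -16
  a_9 = -1·-16 + -1·4 + -1·-5 + 1·10 = 27
  a_10 = -1·27 + -1·-16 + -1·4 + 1·-5 = -20
  a_11 = -1·-20 + -1·27 + -1·-16 + 1·4 = 13
  a_12 = -1·13 + -1·-20 + -1·27 + 1·-16 = -36
  a_13 = -1·-36 + -1·13 + -1·-20 + 1·27 = 70

-1,-1,-1,1 ; 70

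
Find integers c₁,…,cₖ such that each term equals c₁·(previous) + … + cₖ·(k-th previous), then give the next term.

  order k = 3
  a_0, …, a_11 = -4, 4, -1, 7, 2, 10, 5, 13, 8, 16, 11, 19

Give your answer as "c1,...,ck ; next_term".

  a_3 = 1·-1 + 1·4 + -1·-4 = 7
  a_4 = 1·7 + 1·-1 + -1·4 = 2
  a_5 = 1·2 + 1·7 + -1·-1 = 10
  a_6 = 1·10 + 1·2 + -1·7 = 5
  a_7 = 1·5 + 1·10 + -1·2 = 13
  a_8 = 1·13 + 1·5 + -1·10 = 8
  a_9 = 1·8 + 1·13 + -1·5 = 16
  a_10 = 1·16 + 1·8 + -1·13 = 11
  a_11 = 1·11 + 1·16 + -1·8 = 19
  a_12 = 1·19 + 1·11 + -1·16 = 14

1,1,-1 ; 14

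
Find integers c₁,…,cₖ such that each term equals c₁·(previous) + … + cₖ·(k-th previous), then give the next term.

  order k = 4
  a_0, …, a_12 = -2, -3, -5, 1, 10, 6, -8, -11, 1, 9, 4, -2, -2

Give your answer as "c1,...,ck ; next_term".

  a_4 = 1·1 + -2·-5 + 1·-3 + -1·-2 = 10
  a_5 = 1·10 + -2·1 + 1·-5 + -1·-3 = 6
  a_6 = 1·6 + -2·10 + 1·1 + -1·-5 = -8
  a_7 = 1·-8 + -2·6 + 1·10 + -1·1 = -11
  a_8 = 1·-11 + -2·-8 + 1·6 + -1·10 = 1
  a_9 = 1·1 + -2·-11 + 1·-8 + -1·6 = 9
  a_10 = 1·9 + -2·1 + 1·-11 + -1·-8 = 4
  a_11 = 1·4 + -2·9 + 1·1 + -1·-11 = -2
  a_12 = 1·-2 + -2·4 + 1·9 + -1·1 = -2
  a_13 = 1·-2 + -2·-2 + 1·4 + -1·9 = -3

1,-2,1,-1 ; -3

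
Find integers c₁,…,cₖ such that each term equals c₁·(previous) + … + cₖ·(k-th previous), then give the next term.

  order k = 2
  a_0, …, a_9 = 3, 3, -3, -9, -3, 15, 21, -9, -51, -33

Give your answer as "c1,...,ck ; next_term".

  a_2 = 1·3 + -2·3 = -3
  a_3 = 1·-3 + -2·3 = -9
  a_4 = 1·-9 + -2·-3 = -3
  a_5 = 1·-3 + -2·-9 = 15
  a_6 = 1·15 + -2·-3 = 21
  a_7 = 1·21 + -2·15 = -9
  a_8 = 1·-9 + -2·21 = -51
  a_9 = 1·-51 + -2·-9 = -33
  a_10 = 1·-33 + -2·-51 = 69

1,-2 ; 69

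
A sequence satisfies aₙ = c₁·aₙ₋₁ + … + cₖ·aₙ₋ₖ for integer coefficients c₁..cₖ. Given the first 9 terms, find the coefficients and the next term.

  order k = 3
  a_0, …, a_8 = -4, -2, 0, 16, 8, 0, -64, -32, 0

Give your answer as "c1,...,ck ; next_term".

  a_3 = 0·0 + 0·-2 + -4·-4 = 16
  a_4 = 0·16 + 0·0 + -4·-2 = 8
  a_5 = 0·8 + 0·16 + -4·0 = 0
  a_6 = 0·0 + 0·8 + -4·16 = -64
  a_7 = 0·-64 + 0·0 + -4·8 = -32
  a_8 = 0·-32 + 0·-64 + -4·0 = 0
  a_9 = 0·0 + 0·-32 + -4·-64 = 256

0,0,-4 ; 256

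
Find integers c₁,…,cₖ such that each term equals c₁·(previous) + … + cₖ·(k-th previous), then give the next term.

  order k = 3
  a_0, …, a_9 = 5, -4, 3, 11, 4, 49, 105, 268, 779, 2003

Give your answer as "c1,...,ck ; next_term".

1,3,4 ; 5412

  a_3 = 1·3 + 3·-4 + 4·5 = 11
  a_4 = 1·11 + 3·3 + 4·-4 = 4
  a_5 = 1·4 + 3·11 + 4·3 = 49
  a_6 = 1·49 + 3·4 + 4·11 = 105
  a_7 = 1·105 + 3·49 + 4·4 = 268
  a_8 = 1·268 + 3·105 + 4·49 = 779
  a_9 = 1·779 + 3·268 + 4·105 = 2003
  a_10 = 1·2003 + 3·779 + 4·268 = 5412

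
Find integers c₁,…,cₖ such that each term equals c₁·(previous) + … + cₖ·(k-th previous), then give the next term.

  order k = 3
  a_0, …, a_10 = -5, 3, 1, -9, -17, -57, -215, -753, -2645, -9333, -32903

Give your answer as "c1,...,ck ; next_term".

  a_3 = 3·1 + 1·3 + 3·-5 = -9
  a_4 = 3·-9 + 1·1 + 3·3 = -17
  a_5 = 3·-17 + 1·-9 + 3·1 = -57
  a_6 = 3·-57 + 1·-17 + 3·-9 = -215
  a_7 = 3·-215 + 1·-57 + 3·-17 = -753
  a_8 = 3·-753 + 1·-215 + 3·-57 = -2645
  a_9 = 3·-2645 + 1·-753 + 3·-215 = -9333
  a_10 = 3·-9333 + 1·-2645 + 3·-753 = -32903
  a_11 = 3·-32903 + 1·-9333 + 3·-2645 = -115977

3,1,3 ; -115977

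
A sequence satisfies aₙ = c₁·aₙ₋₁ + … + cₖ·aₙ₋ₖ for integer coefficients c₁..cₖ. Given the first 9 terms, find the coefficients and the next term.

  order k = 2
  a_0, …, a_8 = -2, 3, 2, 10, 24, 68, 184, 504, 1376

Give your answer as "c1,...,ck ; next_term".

2,2 ; 3760

  a_2 = 2·3 + 2·-2 = 2
  a_3 = 2·2 + 2·3 = 10
  a_4 = 2·10 + 2·2 = 24
  a_5 = 2·24 + 2·10 = 68
  a_6 = 2·68 + 2·24 = 184
  a_7 = 2·184 + 2·68 = 504
  a_8 = 2·504 + 2·184 = 1376
  a_9 = 2·1376 + 2·504 = 3760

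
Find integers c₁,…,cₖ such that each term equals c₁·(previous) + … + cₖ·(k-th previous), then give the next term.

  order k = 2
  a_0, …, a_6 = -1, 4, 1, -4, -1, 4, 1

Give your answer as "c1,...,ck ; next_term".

0,-1 ; -4

  a_2 = 0·4 + -1·-1 = 1
  a_3 = 0·1 + -1·4 = -4
  a_4 = 0·-4 + -1·1 = -1
  a_5 = 0·-1 + -1·-4 = 4
  a_6 = 0·4 + -1·-1 = 1
  a_7 = 0·1 + -1·4 = -4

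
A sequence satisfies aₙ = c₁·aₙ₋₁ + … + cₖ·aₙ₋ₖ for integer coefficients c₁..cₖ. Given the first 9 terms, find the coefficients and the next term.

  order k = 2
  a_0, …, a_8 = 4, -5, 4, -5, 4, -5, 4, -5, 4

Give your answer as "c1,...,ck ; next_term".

0,1 ; -5

  a_2 = 0·-5 + 1·4 = 4
  a_3 = 0·4 + 1·-5 = -5
  a_4 = 0·-5 + 1·4 = 4
  a_5 = 0·4 + 1·-5 = -5
  a_6 = 0·-5 + 1·4 = 4
  a_7 = 0·4 + 1·-5 = -5
  a_8 = 0·-5 + 1·4 = 4
  a_9 = 0·4 + 1·-5 = -5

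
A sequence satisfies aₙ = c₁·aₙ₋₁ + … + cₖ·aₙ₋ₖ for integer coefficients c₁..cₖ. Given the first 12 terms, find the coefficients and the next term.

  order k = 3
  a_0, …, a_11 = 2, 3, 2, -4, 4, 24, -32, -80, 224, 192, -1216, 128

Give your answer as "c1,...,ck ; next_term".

0,-4,4 ; 5632

  a_3 = 0·2 + -4·3 + 4·2 = -4
  a_4 = 0·-4 + -4·2 + 4·3 = 4
  a_5 = 0·4 + -4·-4 + 4·2 = 24
  a_6 = 0·24 + -4·4 + 4·-4 = -32
  a_7 = 0·-32 + -4·24 + 4·4 = -80
  a_8 = 0·-80 + -4·-32 + 4·24 = 224
  a_9 = 0·224 + -4·-80 + 4·-32 = 192
  a_10 = 0·192 + -4·224 + 4·-80 = -1216
  a_11 = 0·-1216 + -4·192 + 4·224 = 128
  a_12 = 0·128 + -4·-1216 + 4·192 = 5632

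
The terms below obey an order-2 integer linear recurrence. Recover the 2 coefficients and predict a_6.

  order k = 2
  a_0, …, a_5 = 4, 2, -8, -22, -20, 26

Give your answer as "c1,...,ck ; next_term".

2,-3 ; 112

  a_2 = 2·2 + -3·4 = -8
  a_3 = 2·-8 + -3·2 = -22
  a_4 = 2·-22 + -3·-8 = -20
  a_5 = 2·-20 + -3·-22 = 26
  a_6 = 2·26 + -3·-20 = 112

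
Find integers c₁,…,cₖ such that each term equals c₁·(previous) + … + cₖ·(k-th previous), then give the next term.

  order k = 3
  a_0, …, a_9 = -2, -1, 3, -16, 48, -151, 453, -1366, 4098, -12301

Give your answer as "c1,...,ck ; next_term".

-3,1,3 ; 36903

  a_3 = -3·3 + 1·-1 + 3·-2 = -16
  a_4 = -3·-16 + 1·3 + 3·-1 = 48
  a_5 = -3·48 + 1·-16 + 3·3 = -151
  a_6 = -3·-151 + 1·48 + 3·-16 = 453
  a_7 = -3·453 + 1·-151 + 3·48 = -1366
  a_8 = -3·-1366 + 1·453 + 3·-151 = 4098
  a_9 = -3·4098 + 1·-1366 + 3·453 = -12301
  a_10 = -3·-12301 + 1·4098 + 3·-1366 = 36903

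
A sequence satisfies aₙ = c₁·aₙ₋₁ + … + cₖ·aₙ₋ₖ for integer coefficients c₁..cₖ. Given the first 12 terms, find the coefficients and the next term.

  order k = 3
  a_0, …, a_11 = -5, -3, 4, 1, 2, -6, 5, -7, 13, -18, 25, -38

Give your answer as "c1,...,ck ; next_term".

  a_3 = -1·4 + 0·-3 + -1·-5 = 1
  a_4 = -1·1 + 0·4 + -1·-3 = 2
  a_5 = -1·2 + 0·1 + -1·4 = -6
  a_6 = -1·-6 + 0·2 + -1·1 = 5
  a_7 = -1·5 + 0·-6 + -1·2 = -7
  a_8 = -1·-7 + 0·5 + -1·-6 = 13
  a_9 = -1·13 + 0·-7 + -1·5 = -18
  a_10 = -1·-18 + 0·13 + -1·-7 = 25
  a_11 = -1·25 + 0·-18 + -1·13 = -38
  a_12 = -1·-38 + 0·25 + -1·-18 = 56

-1,0,-1 ; 56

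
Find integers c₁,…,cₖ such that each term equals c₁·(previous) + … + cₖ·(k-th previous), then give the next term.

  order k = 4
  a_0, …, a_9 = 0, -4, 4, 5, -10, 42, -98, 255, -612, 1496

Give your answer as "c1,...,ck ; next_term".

  a_4 = -2·5 + 2·4 + 2·-4 + -1·0 = -10
  a_5 = -2·-10 + 2·5 + 2·4 + -1·-4 = 42
  a_6 = -2·42 + 2·-10 + 2·5 + -1·4 = -98
  a_7 = -2·-98 + 2·42 + 2·-10 + -1·5 = 255
  a_8 = -2·255 + 2·-98 + 2·42 + -1·-10 = -612
  a_9 = -2·-612 + 2·255 + 2·-98 + -1·42 = 1496
  a_10 = -2·1496 + 2·-612 + 2·255 + -1·-98 = -3608

-2,2,2,-1 ; -3608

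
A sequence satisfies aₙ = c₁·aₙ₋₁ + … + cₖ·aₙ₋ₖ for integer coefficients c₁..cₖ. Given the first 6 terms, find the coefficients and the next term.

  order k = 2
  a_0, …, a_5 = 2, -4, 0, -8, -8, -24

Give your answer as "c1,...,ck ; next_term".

1,2 ; -40

  a_2 = 1·-4 + 2·2 = 0
  a_3 = 1·0 + 2·-4 = -8
  a_4 = 1·-8 + 2·0 = -8
  a_5 = 1·-8 + 2·-8 = -24
  a_6 = 1·-24 + 2·-8 = -40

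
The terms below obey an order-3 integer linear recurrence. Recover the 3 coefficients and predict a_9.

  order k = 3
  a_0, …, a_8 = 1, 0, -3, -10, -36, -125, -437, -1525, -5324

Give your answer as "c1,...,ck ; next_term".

3,2,-1 ; -18585

  a_3 = 3·-3 + 2·0 + -1·1 = -10
  a_4 = 3·-10 + 2·-3 + -1·0 = -36
  a_5 = 3·-36 + 2·-10 + -1·-3 = -125
  a_6 = 3·-125 + 2·-36 + -1·-10 = -437
  a_7 = 3·-437 + 2·-125 + -1·-36 = -1525
  a_8 = 3·-1525 + 2·-437 + -1·-125 = -5324
  a_9 = 3·-5324 + 2·-1525 + -1·-437 = -18585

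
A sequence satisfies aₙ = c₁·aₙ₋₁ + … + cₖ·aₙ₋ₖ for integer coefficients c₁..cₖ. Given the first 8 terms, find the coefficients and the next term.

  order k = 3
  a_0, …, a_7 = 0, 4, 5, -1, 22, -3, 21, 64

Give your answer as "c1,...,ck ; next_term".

-1,1,4 ; -55

  a_3 = -1·5 + 1·4 + 4·0 = -1
  a_4 = -1·-1 + 1·5 + 4·4 = 22
  a_5 = -1·22 + 1·-1 + 4·5 = -3
  a_6 = -1·-3 + 1·22 + 4·-1 = 21
  a_7 = -1·21 + 1·-3 + 4·22 = 64
  a_8 = -1·64 + 1·21 + 4·-3 = -55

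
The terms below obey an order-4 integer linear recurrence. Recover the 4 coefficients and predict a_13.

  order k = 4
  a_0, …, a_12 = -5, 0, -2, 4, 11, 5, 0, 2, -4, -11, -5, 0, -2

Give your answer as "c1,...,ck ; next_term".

1,-1,1,-1 ; 4

  a_4 = 1·4 + -1·-2 + 1·0 + -1·-5 = 11
  a_5 = 1·11 + -1·4 + 1·-2 + -1·0 = 5
  a_6 = 1·5 + -1·11 + 1·4 + -1·-2 = 0
  a_7 = 1·0 + -1·5 + 1·11 + -1·4 = 2
  a_8 = 1·2 + -1·0 + 1·5 + -1·11 = -4
  a_9 = 1·-4 + -1·2 + 1·0 + -1·5 = -11
  a_10 = 1·-11 + -1·-4 + 1·2 + -1·0 = -5
  a_11 = 1·-5 + -1·-11 + 1·-4 + -1·2 = 0
  a_12 = 1·0 + -1·-5 + 1·-11 + -1·-4 = -2
  a_13 = 1·-2 + -1·0 + 1·-5 + -1·-11 = 4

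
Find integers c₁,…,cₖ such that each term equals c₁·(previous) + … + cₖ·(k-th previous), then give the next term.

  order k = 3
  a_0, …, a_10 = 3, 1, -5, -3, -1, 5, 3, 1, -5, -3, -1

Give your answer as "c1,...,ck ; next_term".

0,0,-1 ; 5

  a_3 = 0·-5 + 0·1 + -1·3 = -3
  a_4 = 0·-3 + 0·-5 + -1·1 = -1
  a_5 = 0·-1 + 0·-3 + -1·-5 = 5
  a_6 = 0·5 + 0·-1 + -1·-3 = 3
  a_7 = 0·3 + 0·5 + -1·-1 = 1
  a_8 = 0·1 + 0·3 + -1·5 = -5
  a_9 = 0·-5 + 0·1 + -1·3 = -3
  a_10 = 0·-3 + 0·-5 + -1·1 = -1
  a_11 = 0·-1 + 0·-3 + -1·-5 = 5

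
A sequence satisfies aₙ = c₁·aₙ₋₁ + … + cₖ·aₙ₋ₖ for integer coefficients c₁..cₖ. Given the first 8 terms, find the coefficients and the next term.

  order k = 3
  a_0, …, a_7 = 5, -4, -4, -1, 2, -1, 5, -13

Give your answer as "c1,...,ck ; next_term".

  a_3 = -2·-4 + 1·-4 + -1·5 = -1
  a_4 = -2·-1 + 1·-4 + -1·-4 = 2
  a_5 = -2·2 + 1·-1 + -1·-4 = -1
  a_6 = -2·-1 + 1·2 + -1·-1 = 5
  a_7 = -2·5 + 1·-1 + -1·2 = -13
  a_8 = -2·-13 + 1·5 + -1·-1 = 32

-2,1,-1 ; 32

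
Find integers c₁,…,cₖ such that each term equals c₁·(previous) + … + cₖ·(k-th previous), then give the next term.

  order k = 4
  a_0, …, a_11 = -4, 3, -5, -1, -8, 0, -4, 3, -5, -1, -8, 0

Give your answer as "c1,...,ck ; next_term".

1,0,-1,1 ; -4

  a_4 = 1·-1 + 0·-5 + -1·3 + 1·-4 = -8
  a_5 = 1·-8 + 0·-1 + -1·-5 + 1·3 = 0
  a_6 = 1·0 + 0·-8 + -1·-1 + 1·-5 = -4
  a_7 = 1·-4 + 0·0 + -1·-8 + 1·-1 = 3
  a_8 = 1·3 + 0·-4 + -1·0 + 1·-8 = -5
  a_9 = 1·-5 + 0·3 + -1·-4 + 1·0 = -1
  a_10 = 1·-1 + 0·-5 + -1·3 + 1·-4 = -8
  a_11 = 1·-8 + 0·-1 + -1·-5 + 1·3 = 0
  a_12 = 1·0 + 0·-8 + -1·-1 + 1·-5 = -4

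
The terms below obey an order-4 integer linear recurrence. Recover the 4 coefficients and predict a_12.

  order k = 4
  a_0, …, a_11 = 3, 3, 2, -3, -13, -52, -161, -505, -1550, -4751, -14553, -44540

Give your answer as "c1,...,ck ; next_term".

2,4,-1,-4 ; -136341

  a_4 = 2·-3 + 4·2 + -1·3 + -4·3 = -13
  a_5 = 2·-13 + 4·-3 + -1·2 + -4·3 = -52
  a_6 = 2·-52 + 4·-13 + -1·-3 + -4·2 = -161
  a_7 = 2·-161 + 4·-52 + -1·-13 + -4·-3 = -505
  a_8 = 2·-505 + 4·-161 + -1·-52 + -4·-13 = -1550
  a_9 = 2·-1550 + 4·-505 + -1·-161 + -4·-52 = -4751
  a_10 = 2·-4751 + 4·-1550 + -1·-505 + -4·-161 = -14553
  a_11 = 2·-14553 + 4·-4751 + -1·-1550 + -4·-505 = -44540
  a_12 = 2·-44540 + 4·-14553 + -1·-4751 + -4·-1550 = -136341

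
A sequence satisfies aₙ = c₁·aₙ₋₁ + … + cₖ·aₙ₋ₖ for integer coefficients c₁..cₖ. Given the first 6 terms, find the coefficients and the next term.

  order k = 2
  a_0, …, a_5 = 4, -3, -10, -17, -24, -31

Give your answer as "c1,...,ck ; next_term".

  a_2 = 2·-3 + -1·4 = -10
  a_3 = 2·-10 + -1·-3 = -17
  a_4 = 2·-17 + -1·-10 = -24
  a_5 = 2·-24 + -1·-17 = -31
  a_6 = 2·-31 + -1·-24 = -38

2,-1 ; -38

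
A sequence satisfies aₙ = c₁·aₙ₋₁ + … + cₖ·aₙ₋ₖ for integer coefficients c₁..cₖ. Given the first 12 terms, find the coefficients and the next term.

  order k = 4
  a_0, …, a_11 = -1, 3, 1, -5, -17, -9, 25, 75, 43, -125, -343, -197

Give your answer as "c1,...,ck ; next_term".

  a_4 = 1·-5 + -1·1 + -3·3 + 2·-1 = -17
  a_5 = 1·-17 + -1·-5 + -3·1 + 2·3 = -9
  a_6 = 1·-9 + -1·-17 + -3·-5 + 2·1 = 25
  a_7 = 1·25 + -1·-9 + -3·-17 + 2·-5 = 75
  a_8 = 1·75 + -1·25 + -3·-9 + 2·-17 = 43
  a_9 = 1·43 + -1·75 + -3·25 + 2·-9 = -125
  a_10 = 1·-125 + -1·43 + -3·75 + 2·25 = -343
  a_11 = 1·-343 + -1·-125 + -3·43 + 2·75 = -197
  a_12 = 1·-197 + -1·-343 + -3·-125 + 2·43 = 607

1,-1,-3,2 ; 607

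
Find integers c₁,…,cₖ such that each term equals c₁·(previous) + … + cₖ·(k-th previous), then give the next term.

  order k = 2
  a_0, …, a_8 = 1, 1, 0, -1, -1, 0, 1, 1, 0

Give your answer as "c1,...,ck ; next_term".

  a_2 = 1·1 + -1·1 = 0
  a_3 = 1·0 + -1·1 = -1
  a_4 = 1·-1 + -1·0 = -1
  a_5 = 1·-1 + -1·-1 = 0
  a_6 = 1·0 + -1·-1 = 1
  a_7 = 1·1 + -1·0 = 1
  a_8 = 1·1 + -1·1 = 0
  a_9 = 1·0 + -1·1 = -1

1,-1 ; -1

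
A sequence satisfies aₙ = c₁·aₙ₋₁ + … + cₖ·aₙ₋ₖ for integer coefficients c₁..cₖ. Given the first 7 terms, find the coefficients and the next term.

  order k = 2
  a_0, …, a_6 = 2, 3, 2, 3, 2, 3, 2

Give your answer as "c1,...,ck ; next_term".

0,1 ; 3

  a_2 = 0·3 + 1·2 = 2
  a_3 = 0·2 + 1·3 = 3
  a_4 = 0·3 + 1·2 = 2
  a_5 = 0·2 + 1·3 = 3
  a_6 = 0·3 + 1·2 = 2
  a_7 = 0·2 + 1·3 = 3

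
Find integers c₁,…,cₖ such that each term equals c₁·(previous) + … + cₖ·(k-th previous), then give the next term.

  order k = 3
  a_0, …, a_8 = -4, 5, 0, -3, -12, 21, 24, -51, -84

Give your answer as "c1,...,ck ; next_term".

  a_3 = -1·0 + -3·5 + -3·-4 = -3
  a_4 = -1·-3 + -3·0 + -3·5 = -12
  a_5 = -1·-12 + -3·-3 + -3·0 = 21
  a_6 = -1·21 + -3·-12 + -3·-3 = 24
  a_7 = -1·24 + -3·21 + -3·-12 = -51
  a_8 = -1·-51 + -3·24 + -3·21 = -84
  a_9 = -1·-84 + -3·-51 + -3·24 = 165

-1,-3,-3 ; 165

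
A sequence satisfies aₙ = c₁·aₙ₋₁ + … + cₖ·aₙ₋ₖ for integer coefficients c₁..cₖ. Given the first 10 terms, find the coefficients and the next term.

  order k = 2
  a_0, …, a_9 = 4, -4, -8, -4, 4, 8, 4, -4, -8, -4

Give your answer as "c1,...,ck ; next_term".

  a_2 = 1·-4 + -1·4 = -8
  a_3 = 1·-8 + -1·-4 = -4
  a_4 = 1·-4 + -1·-8 = 4
  a_5 = 1·4 + -1·-4 = 8
  a_6 = 1·8 + -1·4 = 4
  a_7 = 1·4 + -1·8 = -4
  a_8 = 1·-4 + -1·4 = -8
  a_9 = 1·-8 + -1·-4 = -4
  a_10 = 1·-4 + -1·-8 = 4

1,-1 ; 4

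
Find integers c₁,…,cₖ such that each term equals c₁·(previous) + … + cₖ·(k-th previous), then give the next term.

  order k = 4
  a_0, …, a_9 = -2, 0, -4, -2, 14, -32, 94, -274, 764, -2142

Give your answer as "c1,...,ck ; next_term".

-3,-1,-2,-2 ; 6022

  a_4 = -3·-2 + -1·-4 + -2·0 + -2·-2 = 14
  a_5 = -3·14 + -1·-2 + -2·-4 + -2·0 = -32
  a_6 = -3·-32 + -1·14 + -2·-2 + -2·-4 = 94
  a_7 = -3·94 + -1·-32 + -2·14 + -2·-2 = -274
  a_8 = -3·-274 + -1·94 + -2·-32 + -2·14 = 764
  a_9 = -3·764 + -1·-274 + -2·94 + -2·-32 = -2142
  a_10 = -3·-2142 + -1·764 + -2·-274 + -2·94 = 6022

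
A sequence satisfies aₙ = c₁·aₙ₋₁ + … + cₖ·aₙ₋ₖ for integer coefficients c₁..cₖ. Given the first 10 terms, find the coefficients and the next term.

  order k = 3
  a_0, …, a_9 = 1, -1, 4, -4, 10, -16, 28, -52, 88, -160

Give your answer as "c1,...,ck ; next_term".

  a_3 = 0·4 + 2·-1 + -2·1 = -4
  a_4 = 0·-4 + 2·4 + -2·-1 = 10
  a_5 = 0·10 + 2·-4 + -2·4 = -16
  a_6 = 0·-16 + 2·10 + -2·-4 = 28
  a_7 = 0·28 + 2·-16 + -2·10 = -52
  a_8 = 0·-52 + 2·28 + -2·-16 = 88
  a_9 = 0·88 + 2·-52 + -2·28 = -160
  a_10 = 0·-160 + 2·88 + -2·-52 = 280

0,2,-2 ; 280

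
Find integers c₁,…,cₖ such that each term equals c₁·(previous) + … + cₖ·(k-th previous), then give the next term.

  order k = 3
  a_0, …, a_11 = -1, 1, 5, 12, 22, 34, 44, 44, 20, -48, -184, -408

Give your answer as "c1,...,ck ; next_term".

  a_3 = 2·5 + 0·1 + -2·-1 = 12
  a_4 = 2·12 + 0·5 + -2·1 = 22
  a_5 = 2·22 + 0·12 + -2·5 = 34
  a_6 = 2·34 + 0·22 + -2·12 = 44
  a_7 = 2·44 + 0·34 + -2·22 = 44
  a_8 = 2·44 + 0·44 + -2·34 = 20
  a_9 = 2·20 + 0·44 + -2·44 = -48
  a_10 = 2·-48 + 0·20 + -2·44 = -184
  a_11 = 2·-184 + 0·-48 + -2·20 = -408
  a_12 = 2·-408 + 0·-184 + -2·-48 = -720

2,0,-2 ; -720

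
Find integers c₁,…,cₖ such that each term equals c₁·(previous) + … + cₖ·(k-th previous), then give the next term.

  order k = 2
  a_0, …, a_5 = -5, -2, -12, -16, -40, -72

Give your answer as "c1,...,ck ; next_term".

1,2 ; -152

  a_2 = 1·-2 + 2·-5 = -12
  a_3 = 1·-12 + 2·-2 = -16
  a_4 = 1·-16 + 2·-12 = -40
  a_5 = 1·-40 + 2·-16 = -72
  a_6 = 1·-72 + 2·-40 = -152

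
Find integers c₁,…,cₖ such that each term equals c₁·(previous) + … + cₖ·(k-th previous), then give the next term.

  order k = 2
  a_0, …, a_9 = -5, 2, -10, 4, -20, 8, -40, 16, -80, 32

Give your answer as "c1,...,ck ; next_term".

0,2 ; -160

  a_2 = 0·2 + 2·-5 = -10
  a_3 = 0·-10 + 2·2 = 4
  a_4 = 0·4 + 2·-10 = -20
  a_5 = 0·-20 + 2·4 = 8
  a_6 = 0·8 + 2·-20 = -40
  a_7 = 0·-40 + 2·8 = 16
  a_8 = 0·16 + 2·-40 = -80
  a_9 = 0·-80 + 2·16 = 32
  a_10 = 0·32 + 2·-80 = -160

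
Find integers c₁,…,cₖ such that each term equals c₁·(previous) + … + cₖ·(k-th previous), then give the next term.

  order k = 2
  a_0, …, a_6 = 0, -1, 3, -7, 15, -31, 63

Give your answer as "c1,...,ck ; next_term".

  a_2 = -3·-1 + -2·0 = 3
  a_3 = -3·3 + -2·-1 = -7
  a_4 = -3·-7 + -2·3 = 15
  a_5 = -3·15 + -2·-7 = -31
  a_6 = -3·-31 + -2·15 = 63
  a_7 = -3·63 + -2·-31 = -127

-3,-2 ; -127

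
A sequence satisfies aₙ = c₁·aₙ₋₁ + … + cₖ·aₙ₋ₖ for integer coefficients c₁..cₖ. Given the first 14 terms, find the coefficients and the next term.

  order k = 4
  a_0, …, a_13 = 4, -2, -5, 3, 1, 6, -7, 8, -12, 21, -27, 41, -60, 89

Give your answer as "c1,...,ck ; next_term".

0,1,-1,1 ; -128

  a_4 = 0·3 + 1·-5 + -1·-2 + 1·4 = 1
  a_5 = 0·1 + 1·3 + -1·-5 + 1·-2 = 6
  a_6 = 0·6 + 1·1 + -1·3 + 1·-5 = -7
  a_7 = 0·-7 + 1·6 + -1·1 + 1·3 = 8
  a_8 = 0·8 + 1·-7 + -1·6 + 1·1 = -12
  a_9 = 0·-12 + 1·8 + -1·-7 + 1·6 = 21
  a_10 = 0·21 + 1·-12 + -1·8 + 1·-7 = -27
  a_11 = 0·-27 + 1·21 + -1·-12 + 1·8 = 41
  a_12 = 0·41 + 1·-27 + -1·21 + 1·-12 = -60
  a_13 = 0·-60 + 1·41 + -1·-27 + 1·21 = 89
  a_14 = 0·89 + 1·-60 + -1·41 + 1·-27 = -128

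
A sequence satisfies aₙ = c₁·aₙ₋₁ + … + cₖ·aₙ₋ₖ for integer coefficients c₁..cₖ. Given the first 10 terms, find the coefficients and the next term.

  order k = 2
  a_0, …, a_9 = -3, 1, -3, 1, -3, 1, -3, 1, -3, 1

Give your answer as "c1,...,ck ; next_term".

0,1 ; -3

  a_2 = 0·1 + 1·-3 = -3
  a_3 = 0·-3 + 1·1 = 1
  a_4 = 0·1 + 1·-3 = -3
  a_5 = 0·-3 + 1·1 = 1
  a_6 = 0·1 + 1·-3 = -3
  a_7 = 0·-3 + 1·1 = 1
  a_8 = 0·1 + 1·-3 = -3
  a_9 = 0·-3 + 1·1 = 1
  a_10 = 0·1 + 1·-3 = -3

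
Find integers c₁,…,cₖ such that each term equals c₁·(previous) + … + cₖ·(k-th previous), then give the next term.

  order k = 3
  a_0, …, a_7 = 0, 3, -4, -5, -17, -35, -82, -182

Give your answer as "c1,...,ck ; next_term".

2,1,-1 ; -411

  a_3 = 2·-4 + 1·3 + -1·0 = -5
  a_4 = 2·-5 + 1·-4 + -1·3 = -17
  a_5 = 2·-17 + 1·-5 + -1·-4 = -35
  a_6 = 2·-35 + 1·-17 + -1·-5 = -82
  a_7 = 2·-82 + 1·-35 + -1·-17 = -182
  a_8 = 2·-182 + 1·-82 + -1·-35 = -411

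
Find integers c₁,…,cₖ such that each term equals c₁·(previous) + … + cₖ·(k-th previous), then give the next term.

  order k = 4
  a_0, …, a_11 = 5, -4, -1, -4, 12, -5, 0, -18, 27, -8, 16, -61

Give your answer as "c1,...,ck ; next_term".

  a_4 = -2·-4 + -2·-1 + -3·-4 + -2·5 = 12
  a_5 = -2·12 + -2·-4 + -3·-1 + -2·-4 = -5
  a_6 = -2·-5 + -2·12 + -3·-4 + -2·-1 = 0
  a_7 = -2·0 + -2·-5 + -3·12 + -2·-4 = -18
  a_8 = -2·-18 + -2·0 + -3·-5 + -2·12 = 27
  a_9 = -2·27 + -2·-18 + -3·0 + -2·-5 = -8
  a_10 = -2·-8 + -2·27 + -3·-18 + -2·0 = 16
  a_11 = -2·16 + -2·-8 + -3·27 + -2·-18 = -61
  a_12 = -2·-61 + -2·16 + -3·-8 + -2·27 = 60

-2,-2,-3,-2 ; 60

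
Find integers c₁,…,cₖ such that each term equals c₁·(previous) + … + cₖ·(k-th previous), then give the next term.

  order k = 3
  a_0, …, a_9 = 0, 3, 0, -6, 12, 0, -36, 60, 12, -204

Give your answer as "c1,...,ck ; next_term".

  a_3 = -1·0 + -2·3 + 2·0 = -6
  a_4 = -1·-6 + -2·0 + 2·3 = 12
  a_5 = -1·12 + -2·-6 + 2·0 = 0
  a_6 = -1·0 + -2·12 + 2·-6 = -36
  a_7 = -1·-36 + -2·0 + 2·12 = 60
  a_8 = -1·60 + -2·-36 + 2·0 = 12
  a_9 = -1·12 + -2·60 + 2·-36 = -204
  a_10 = -1·-204 + -2·12 + 2·60 = 300

-1,-2,2 ; 300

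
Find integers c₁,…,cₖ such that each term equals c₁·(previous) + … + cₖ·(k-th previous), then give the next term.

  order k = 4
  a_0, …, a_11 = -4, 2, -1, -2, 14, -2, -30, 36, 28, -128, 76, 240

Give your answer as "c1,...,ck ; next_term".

0,-2,2,-2 ; -464

  a_4 = 0·-2 + -2·-1 + 2·2 + -2·-4 = 14
  a_5 = 0·14 + -2·-2 + 2·-1 + -2·2 = -2
  a_6 = 0·-2 + -2·14 + 2·-2 + -2·-1 = -30
  a_7 = 0·-30 + -2·-2 + 2·14 + -2·-2 = 36
  a_8 = 0·36 + -2·-30 + 2·-2 + -2·14 = 28
  a_9 = 0·28 + -2·36 + 2·-30 + -2·-2 = -128
  a_10 = 0·-128 + -2·28 + 2·36 + -2·-30 = 76
  a_11 = 0·76 + -2·-128 + 2·28 + -2·36 = 240
  a_12 = 0·240 + -2·76 + 2·-128 + -2·28 = -464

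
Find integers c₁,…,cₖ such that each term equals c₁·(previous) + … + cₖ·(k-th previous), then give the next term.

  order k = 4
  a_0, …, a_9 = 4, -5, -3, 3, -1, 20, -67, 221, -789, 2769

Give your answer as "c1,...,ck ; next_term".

  a_4 = -3·3 + 1·-3 + -3·-5 + -1·4 = -1
  a_5 = -3·-1 + 1·3 + -3·-3 + -1·-5 = 20
  a_6 = -3·20 + 1·-1 + -3·3 + -1·-3 = -67
  a_7 = -3·-67 + 1·20 + -3·-1 + -1·3 = 221
  a_8 = -3·221 + 1·-67 + -3·20 + -1·-1 = -789
  a_9 = -3·-789 + 1·221 + -3·-67 + -1·20 = 2769
  a_10 = -3·2769 + 1·-789 + -3·221 + -1·-67 = -9692

-3,1,-3,-1 ; -9692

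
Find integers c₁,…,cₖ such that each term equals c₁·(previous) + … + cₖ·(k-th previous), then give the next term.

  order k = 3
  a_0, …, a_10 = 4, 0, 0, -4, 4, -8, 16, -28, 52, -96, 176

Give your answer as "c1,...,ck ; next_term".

  a_3 = -1·0 + 1·0 + -1·4 = -4
  a_4 = -1·-4 + 1·0 + -1·0 = 4
  a_5 = -1·4 + 1·-4 + -1·0 = -8
  a_6 = -1·-8 + 1·4 + -1·-4 = 16
  a_7 = -1·16 + 1·-8 + -1·4 = -28
  a_8 = -1·-28 + 1·16 + -1·-8 = 52
  a_9 = -1·52 + 1·-28 + -1·16 = -96
  a_10 = -1·-96 + 1·52 + -1·-28 = 176
  a_11 = -1·176 + 1·-96 + -1·52 = -324

-1,1,-1 ; -324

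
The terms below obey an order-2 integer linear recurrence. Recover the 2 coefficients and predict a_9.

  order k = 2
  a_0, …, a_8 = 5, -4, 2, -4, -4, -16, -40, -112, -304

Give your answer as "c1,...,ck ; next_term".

  a_2 = 2·-4 + 2·5 = 2
  a_3 = 2·2 + 2·-4 = -4
  a_4 = 2·-4 + 2·2 = -4
  a_5 = 2·-4 + 2·-4 = -16
  a_6 = 2·-16 + 2·-4 = -40
  a_7 = 2·-40 + 2·-16 = -112
  a_8 = 2·-112 + 2·-40 = -304
  a_9 = 2·-304 + 2·-112 = -832

2,2 ; -832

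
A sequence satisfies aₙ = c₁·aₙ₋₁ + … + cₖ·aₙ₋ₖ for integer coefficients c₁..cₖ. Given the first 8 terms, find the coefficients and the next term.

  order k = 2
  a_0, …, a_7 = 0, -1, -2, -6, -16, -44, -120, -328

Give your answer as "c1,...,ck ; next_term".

  a_2 = 2·-1 + 2·0 = -2
  a_3 = 2·-2 + 2·-1 = -6
  a_4 = 2·-6 + 2·-2 = -16
  a_5 = 2·-16 + 2·-6 = -44
  a_6 = 2·-44 + 2·-16 = -120
  a_7 = 2·-120 + 2·-44 = -328
  a_8 = 2·-328 + 2·-120 = -896

2,2 ; -896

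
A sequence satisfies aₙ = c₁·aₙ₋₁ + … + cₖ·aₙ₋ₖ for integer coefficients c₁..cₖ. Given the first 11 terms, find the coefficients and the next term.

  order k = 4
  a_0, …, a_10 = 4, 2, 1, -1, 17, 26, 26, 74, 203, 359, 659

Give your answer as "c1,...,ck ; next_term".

  a_4 = 1·-1 + 0·1 + 3·2 + 3·4 = 17
  a_5 = 1·17 + 0·-1 + 3·1 + 3·2 = 26
  a_6 = 1·26 + 0·17 + 3·-1 + 3·1 = 26
  a_7 = 1·26 + 0·26 + 3·17 + 3·-1 = 74
  a_8 = 1·74 + 0·26 + 3·26 + 3·17 = 203
  a_9 = 1·203 + 0·74 + 3·26 + 3·26 = 359
  a_10 = 1·359 + 0·203 + 3·74 + 3·26 = 659
  a_11 = 1·659 + 0·359 + 3·203 + 3·74 = 1490

1,0,3,3 ; 1490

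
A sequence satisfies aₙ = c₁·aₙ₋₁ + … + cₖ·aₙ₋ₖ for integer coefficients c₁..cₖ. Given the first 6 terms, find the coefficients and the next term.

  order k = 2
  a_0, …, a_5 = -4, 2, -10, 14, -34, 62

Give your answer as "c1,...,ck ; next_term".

  a_2 = -1·2 + 2·-4 = -10
  a_3 = -1·-10 + 2·2 = 14
  a_4 = -1·14 + 2·-10 = -34
  a_5 = -1·-34 + 2·14 = 62
  a_6 = -1·62 + 2·-34 = -130

-1,2 ; -130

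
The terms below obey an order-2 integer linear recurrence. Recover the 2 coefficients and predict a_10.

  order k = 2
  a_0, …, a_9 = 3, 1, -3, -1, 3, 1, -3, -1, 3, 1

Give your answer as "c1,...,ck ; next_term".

  a_2 = 0·1 + -1·3 = -3
  a_3 = 0·-3 + -1·1 = -1
  a_4 = 0·-1 + -1·-3 = 3
  a_5 = 0·3 + -1·-1 = 1
  a_6 = 0·1 + -1·3 = -3
  a_7 = 0·-3 + -1·1 = -1
  a_8 = 0·-1 + -1·-3 = 3
  a_9 = 0·3 + -1·-1 = 1
  a_10 = 0·1 + -1·3 = -3

0,-1 ; -3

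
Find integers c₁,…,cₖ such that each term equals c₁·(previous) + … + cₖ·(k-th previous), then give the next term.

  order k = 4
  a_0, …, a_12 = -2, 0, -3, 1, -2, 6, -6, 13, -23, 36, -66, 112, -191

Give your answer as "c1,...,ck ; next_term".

  a_4 = -1·1 + 1·-3 + -1·0 + -1·-2 = -2
  a_5 = -1·-2 + 1·1 + -1·-3 + -1·0 = 6
  a_6 = -1·6 + 1·-2 + -1·1 + -1·-3 = -6
  a_7 = -1·-6 + 1·6 + -1·-2 + -1·1 = 13
  a_8 = -1·13 + 1·-6 + -1·6 + -1·-2 = -23
  a_9 = -1·-23 + 1·13 + -1·-6 + -1·6 = 36
  a_10 = -1·36 + 1·-23 + -1·13 + -1·-6 = -66
  a_11 = -1·-66 + 1·36 + -1·-23 + -1·13 = 112
  a_12 = -1·112 + 1·-66 + -1·36 + -1·-23 = -191
  a_13 = -1·-191 + 1·112 + -1·-66 + -1·36 = 333

-1,1,-1,-1 ; 333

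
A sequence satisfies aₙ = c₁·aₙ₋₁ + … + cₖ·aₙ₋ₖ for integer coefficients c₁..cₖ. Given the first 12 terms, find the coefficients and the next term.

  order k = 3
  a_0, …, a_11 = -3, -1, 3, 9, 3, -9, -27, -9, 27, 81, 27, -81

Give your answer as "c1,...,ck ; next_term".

  a_3 = 0·3 + 0·-1 + -3·-3 = 9
  a_4 = 0·9 + 0·3 + -3·-1 = 3
  a_5 = 0·3 + 0·9 + -3·3 = -9
  a_6 = 0·-9 + 0·3 + -3·9 = -27
  a_7 = 0·-27 + 0·-9 + -3·3 = -9
  a_8 = 0·-9 + 0·-27 + -3·-9 = 27
  a_9 = 0·27 + 0·-9 + -3·-27 = 81
  a_10 = 0·81 + 0·27 + -3·-9 = 27
  a_11 = 0·27 + 0·81 + -3·27 = -81
  a_12 = 0·-81 + 0·27 + -3·81 = -243

0,0,-3 ; -243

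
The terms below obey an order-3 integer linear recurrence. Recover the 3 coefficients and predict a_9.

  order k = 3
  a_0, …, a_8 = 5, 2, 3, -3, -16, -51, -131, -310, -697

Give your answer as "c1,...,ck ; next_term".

  a_3 = 3·3 + -1·2 + -2·5 = -3
  a_4 = 3·-3 + -1·3 + -2·2 = -16
  a_5 = 3·-16 + -1·-3 + -2·3 = -51
  a_6 = 3·-51 + -1·-16 + -2·-3 = -131
  a_7 = 3·-131 + -1·-51 + -2·-16 = -310
  a_8 = 3·-310 + -1·-131 + -2·-51 = -697
  a_9 = 3·-697 + -1·-310 + -2·-131 = -1519

3,-1,-2 ; -1519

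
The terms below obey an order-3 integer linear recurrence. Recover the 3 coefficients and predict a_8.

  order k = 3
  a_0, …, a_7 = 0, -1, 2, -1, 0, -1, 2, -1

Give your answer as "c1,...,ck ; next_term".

-1,-1,-1 ; 0

  a_3 = -1·2 + -1·-1 + -1·0 = -1
  a_4 = -1·-1 + -1·2 + -1·-1 = 0
  a_5 = -1·0 + -1·-1 + -1·2 = -1
  a_6 = -1·-1 + -1·0 + -1·-1 = 2
  a_7 = -1·2 + -1·-1 + -1·0 = -1
  a_8 = -1·-1 + -1·2 + -1·-1 = 0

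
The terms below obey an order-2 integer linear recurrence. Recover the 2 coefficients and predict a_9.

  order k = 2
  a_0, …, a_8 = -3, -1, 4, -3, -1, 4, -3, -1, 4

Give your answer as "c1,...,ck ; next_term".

-1,-1 ; -3

  a_2 = -1·-1 + -1·-3 = 4
  a_3 = -1·4 + -1·-1 = -3
  a_4 = -1·-3 + -1·4 = -1
  a_5 = -1·-1 + -1·-3 = 4
  a_6 = -1·4 + -1·-1 = -3
  a_7 = -1·-3 + -1·4 = -1
  a_8 = -1·-1 + -1·-3 = 4
  a_9 = -1·4 + -1·-1 = -3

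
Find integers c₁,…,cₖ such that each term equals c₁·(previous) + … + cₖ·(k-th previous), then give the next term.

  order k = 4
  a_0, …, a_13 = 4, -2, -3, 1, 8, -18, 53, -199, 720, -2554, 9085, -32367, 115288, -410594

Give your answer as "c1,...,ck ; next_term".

-3,1,-3,2 ; 1462341

  a_4 = -3·1 + 1·-3 + -3·-2 + 2·4 = 8
  a_5 = -3·8 + 1·1 + -3·-3 + 2·-2 = -18
  a_6 = -3·-18 + 1·8 + -3·1 + 2·-3 = 53
  a_7 = -3·53 + 1·-18 + -3·8 + 2·1 = -199
  a_8 = -3·-199 + 1·53 + -3·-18 + 2·8 = 720
  a_9 = -3·720 + 1·-199 + -3·53 + 2·-18 = -2554
  a_10 = -3·-2554 + 1·720 + -3·-199 + 2·53 = 9085
  a_11 = -3·9085 + 1·-2554 + -3·720 + 2·-199 = -32367
  a_12 = -3·-32367 + 1·9085 + -3·-2554 + 2·720 = 115288
  a_13 = -3·115288 + 1·-32367 + -3·9085 + 2·-2554 = -410594
  a_14 = -3·-410594 + 1·115288 + -3·-32367 + 2·9085 = 1462341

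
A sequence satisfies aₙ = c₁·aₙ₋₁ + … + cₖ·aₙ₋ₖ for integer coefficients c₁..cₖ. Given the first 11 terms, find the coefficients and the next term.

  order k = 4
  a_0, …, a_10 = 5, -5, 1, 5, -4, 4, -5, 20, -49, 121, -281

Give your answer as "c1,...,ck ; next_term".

  a_4 = -2·5 + 1·1 + 1·-5 + 2·5 = -4
  a_5 = -2·-4 + 1·5 + 1·1 + 2·-5 = 4
  a_6 = -2·4 + 1·-4 + 1·5 + 2·1 = -5
  a_7 = -2·-5 + 1·4 + 1·-4 + 2·5 = 20
  a_8 = -2·20 + 1·-5 + 1·4 + 2·-4 = -49
  a_9 = -2·-49 + 1·20 + 1·-5 + 2·4 = 121
  a_10 = -2·121 + 1·-49 + 1·20 + 2·-5 = -281
  a_11 = -2·-281 + 1·121 + 1·-49 + 2·20 = 674

-2,1,1,2 ; 674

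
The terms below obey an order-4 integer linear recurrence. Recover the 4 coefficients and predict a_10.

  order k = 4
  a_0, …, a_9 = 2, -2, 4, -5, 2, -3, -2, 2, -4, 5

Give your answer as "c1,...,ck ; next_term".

  a_4 = 0·-5 + 1·4 + 0·-2 + -1·2 = 2
  a_5 = 0·2 + 1·-5 + 0·4 + -1·-2 = -3
  a_6 = 0·-3 + 1·2 + 0·-5 + -1·4 = -2
  a_7 = 0·-2 + 1·-3 + 0·2 + -1·-5 = 2
  a_8 = 0·2 + 1·-2 + 0·-3 + -1·2 = -4
  a_9 = 0·-4 + 1·2 + 0·-2 + -1·-3 = 5
  a_10 = 0·5 + 1·-4 + 0·2 + -1·-2 = -2

0,1,0,-1 ; -2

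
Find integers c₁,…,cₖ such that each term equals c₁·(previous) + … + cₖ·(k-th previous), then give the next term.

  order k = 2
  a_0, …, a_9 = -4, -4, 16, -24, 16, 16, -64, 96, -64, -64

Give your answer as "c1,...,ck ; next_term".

-2,-2 ; 256

  a_2 = -2·-4 + -2·-4 = 16
  a_3 = -2·16 + -2·-4 = -24
  a_4 = -2·-24 + -2·16 = 16
  a_5 = -2·16 + -2·-24 = 16
  a_6 = -2·16 + -2·16 = -64
  a_7 = -2·-64 + -2·16 = 96
  a_8 = -2·96 + -2·-64 = -64
  a_9 = -2·-64 + -2·96 = -64
  a_10 = -2·-64 + -2·-64 = 256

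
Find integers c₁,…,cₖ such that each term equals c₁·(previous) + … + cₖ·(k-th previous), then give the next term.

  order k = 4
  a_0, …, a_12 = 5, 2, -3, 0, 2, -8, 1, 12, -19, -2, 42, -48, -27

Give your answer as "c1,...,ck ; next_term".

0,-1,2,-1 ; 134

  a_4 = 0·0 + -1·-3 + 2·2 + -1·5 = 2
  a_5 = 0·2 + -1·0 + 2·-3 + -1·2 = -8
  a_6 = 0·-8 + -1·2 + 2·0 + -1·-3 = 1
  a_7 = 0·1 + -1·-8 + 2·2 + -1·0 = 12
  a_8 = 0·12 + -1·1 + 2·-8 + -1·2 = -19
  a_9 = 0·-19 + -1·12 + 2·1 + -1·-8 = -2
  a_10 = 0·-2 + -1·-19 + 2·12 + -1·1 = 42
  a_11 = 0·42 + -1·-2 + 2·-19 + -1·12 = -48
  a_12 = 0·-48 + -1·42 + 2·-2 + -1·-19 = -27
  a_13 = 0·-27 + -1·-48 + 2·42 + -1·-2 = 134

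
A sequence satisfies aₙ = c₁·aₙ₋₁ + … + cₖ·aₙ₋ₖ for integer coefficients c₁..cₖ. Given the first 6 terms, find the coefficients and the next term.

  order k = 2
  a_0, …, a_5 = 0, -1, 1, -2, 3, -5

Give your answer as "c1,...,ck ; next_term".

-1,1 ; 8

  a_2 = -1·-1 + 1·0 = 1
  a_3 = -1·1 + 1·-1 = -2
  a_4 = -1·-2 + 1·1 = 3
  a_5 = -1·3 + 1·-2 = -5
  a_6 = -1·-5 + 1·3 = 8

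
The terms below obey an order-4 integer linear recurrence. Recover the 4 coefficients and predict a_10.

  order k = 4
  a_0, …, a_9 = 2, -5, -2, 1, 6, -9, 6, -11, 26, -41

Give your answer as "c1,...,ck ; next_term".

  a_4 = -1·1 + 0·-2 + -1·-5 + 1·2 = 6
  a_5 = -1·6 + 0·1 + -1·-2 + 1·-5 = -9
  a_6 = -1·-9 + 0·6 + -1·1 + 1·-2 = 6
  a_7 = -1·6 + 0·-9 + -1·6 + 1·1 = -11
  a_8 = -1·-11 + 0·6 + -1·-9 + 1·6 = 26
  a_9 = -1·26 + 0·-11 + -1·6 + 1·-9 = -41
  a_10 = -1·-41 + 0·26 + -1·-11 + 1·6 = 58

-1,0,-1,1 ; 58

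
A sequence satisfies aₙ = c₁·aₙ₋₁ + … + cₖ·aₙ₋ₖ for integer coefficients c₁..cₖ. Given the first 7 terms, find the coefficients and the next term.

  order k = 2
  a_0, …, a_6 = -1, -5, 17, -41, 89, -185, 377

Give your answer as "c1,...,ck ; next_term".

-3,-2 ; -761

  a_2 = -3·-5 + -2·-1 = 17
  a_3 = -3·17 + -2·-5 = -41
  a_4 = -3·-41 + -2·17 = 89
  a_5 = -3·89 + -2·-41 = -185
  a_6 = -3·-185 + -2·89 = 377
  a_7 = -3·377 + -2·-185 = -761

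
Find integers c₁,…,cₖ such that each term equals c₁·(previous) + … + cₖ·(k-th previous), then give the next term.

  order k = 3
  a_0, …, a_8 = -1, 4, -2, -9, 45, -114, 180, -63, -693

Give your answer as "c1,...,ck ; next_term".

  a_3 = -3·-2 + -3·4 + 3·-1 = -9
  a_4 = -3·-9 + -3·-2 + 3·4 = 45
  a_5 = -3·45 + -3·-9 + 3·-2 = -114
  a_6 = -3·-114 + -3·45 + 3·-9 = 180
  a_7 = -3·180 + -3·-114 + 3·45 = -63
  a_8 = -3·-63 + -3·180 + 3·-114 = -693
  a_9 = -3·-693 + -3·-63 + 3·180 = 2808

-3,-3,3 ; 2808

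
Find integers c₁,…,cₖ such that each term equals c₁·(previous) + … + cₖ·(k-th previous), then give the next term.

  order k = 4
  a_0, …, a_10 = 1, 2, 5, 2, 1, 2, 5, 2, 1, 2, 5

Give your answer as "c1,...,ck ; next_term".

0,0,0,1 ; 2

  a_4 = 0·2 + 0·5 + 0·2 + 1·1 = 1
  a_5 = 0·1 + 0·2 + 0·5 + 1·2 = 2
  a_6 = 0·2 + 0·1 + 0·2 + 1·5 = 5
  a_7 = 0·5 + 0·2 + 0·1 + 1·2 = 2
  a_8 = 0·2 + 0·5 + 0·2 + 1·1 = 1
  a_9 = 0·1 + 0·2 + 0·5 + 1·2 = 2
  a_10 = 0·2 + 0·1 + 0·2 + 1·5 = 5
  a_11 = 0·5 + 0·2 + 0·1 + 1·2 = 2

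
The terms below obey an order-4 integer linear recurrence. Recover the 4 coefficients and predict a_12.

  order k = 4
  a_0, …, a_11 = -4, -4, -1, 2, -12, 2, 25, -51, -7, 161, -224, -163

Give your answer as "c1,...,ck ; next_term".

-1,-2,2,1 ; 926

  a_4 = -1·2 + -2·-1 + 2·-4 + 1·-4 = -12
  a_5 = -1·-12 + -2·2 + 2·-1 + 1·-4 = 2
  a_6 = -1·2 + -2·-12 + 2·2 + 1·-1 = 25
  a_7 = -1·25 + -2·2 + 2·-12 + 1·2 = -51
  a_8 = -1·-51 + -2·25 + 2·2 + 1·-12 = -7
  a_9 = -1·-7 + -2·-51 + 2·25 + 1·2 = 161
  a_10 = -1·161 + -2·-7 + 2·-51 + 1·25 = -224
  a_11 = -1·-224 + -2·161 + 2·-7 + 1·-51 = -163
  a_12 = -1·-163 + -2·-224 + 2·161 + 1·-7 = 926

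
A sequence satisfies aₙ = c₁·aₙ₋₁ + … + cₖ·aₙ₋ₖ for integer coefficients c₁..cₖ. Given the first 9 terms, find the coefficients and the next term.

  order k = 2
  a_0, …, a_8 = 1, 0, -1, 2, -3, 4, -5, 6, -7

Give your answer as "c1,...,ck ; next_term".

  a_2 = -2·0 + -1·1 = -1
  a_3 = -2·-1 + -1·0 = 2
  a_4 = -2·2 + -1·-1 = -3
  a_5 = -2·-3 + -1·2 = 4
  a_6 = -2·4 + -1·-3 = -5
  a_7 = -2·-5 + -1·4 = 6
  a_8 = -2·6 + -1·-5 = -7
  a_9 = -2·-7 + -1·6 = 8

-2,-1 ; 8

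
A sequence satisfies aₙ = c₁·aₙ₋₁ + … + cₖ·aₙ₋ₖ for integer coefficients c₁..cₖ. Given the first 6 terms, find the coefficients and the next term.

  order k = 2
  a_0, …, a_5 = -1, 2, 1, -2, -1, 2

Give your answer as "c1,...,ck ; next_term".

0,-1 ; 1

  a_2 = 0·2 + -1·-1 = 1
  a_3 = 0·1 + -1·2 = -2
  a_4 = 0·-2 + -1·1 = -1
  a_5 = 0·-1 + -1·-2 = 2
  a_6 = 0·2 + -1·-1 = 1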